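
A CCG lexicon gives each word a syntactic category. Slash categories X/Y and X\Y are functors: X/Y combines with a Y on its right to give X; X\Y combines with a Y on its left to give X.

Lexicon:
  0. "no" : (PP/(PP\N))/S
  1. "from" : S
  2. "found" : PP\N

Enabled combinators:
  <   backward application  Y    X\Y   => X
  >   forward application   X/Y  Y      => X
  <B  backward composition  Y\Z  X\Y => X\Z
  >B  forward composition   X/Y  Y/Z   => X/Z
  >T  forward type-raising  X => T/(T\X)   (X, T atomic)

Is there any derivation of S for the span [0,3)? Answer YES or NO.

(PP/(PP\N))/S S PP\N
CKY chart[0,3] = {N/(N\PP), NP/(NP\PP), PP, PP/(PP\PP), S/(S\PP)}; S ∉ chart

NO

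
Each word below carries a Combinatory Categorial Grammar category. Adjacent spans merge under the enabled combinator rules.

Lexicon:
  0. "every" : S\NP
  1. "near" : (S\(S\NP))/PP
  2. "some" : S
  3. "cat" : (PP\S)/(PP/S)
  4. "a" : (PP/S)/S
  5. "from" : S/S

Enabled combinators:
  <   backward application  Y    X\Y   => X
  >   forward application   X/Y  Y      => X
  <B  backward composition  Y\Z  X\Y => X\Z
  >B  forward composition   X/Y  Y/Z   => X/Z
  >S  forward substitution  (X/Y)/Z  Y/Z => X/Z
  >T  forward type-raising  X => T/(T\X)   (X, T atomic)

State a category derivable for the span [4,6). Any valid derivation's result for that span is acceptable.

PP/S

[0,6] S   <
  [0,1] "every" : S\NP
  [1,6] S\(S\NP)   >
    [1,2] "near" : (S\(S\NP))/PP
    [2,6] PP   <
      [2,3] "some" : S
      [3,6] PP\S   >
        [3,4] "cat" : (PP\S)/(PP/S)
        [4,6] PP/S   >S
          [4,5] "a" : (PP/S)/S
          [5,6] "from" : S/S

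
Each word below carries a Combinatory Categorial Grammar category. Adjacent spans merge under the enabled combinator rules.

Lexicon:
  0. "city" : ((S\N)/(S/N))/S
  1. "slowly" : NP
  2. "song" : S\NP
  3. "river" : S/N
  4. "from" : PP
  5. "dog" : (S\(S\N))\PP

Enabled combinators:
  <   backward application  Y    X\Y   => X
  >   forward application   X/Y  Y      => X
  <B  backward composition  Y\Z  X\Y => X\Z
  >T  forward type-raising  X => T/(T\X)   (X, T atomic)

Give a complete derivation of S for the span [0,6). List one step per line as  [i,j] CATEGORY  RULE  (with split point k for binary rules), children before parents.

[0,6] S   <
  [0,4] S\N   >
    [0,3] (S\N)/(S/N)   >
      [0,1] "city" : ((S\N)/(S/N))/S
      [1,3] S   <
        [1,2] "slowly" : NP
        [2,3] "song" : S\NP
    [3,4] "river" : S/N
  [4,6] S\(S\N)   <
    [4,5] "from" : PP
    [5,6] "dog" : (S\(S\N))\PP

[0,1] ((S\N)/(S/N))/S  lex  "city"
[1,2] NP  lex  "slowly"
[2,3] S\NP  lex  "song"
[1,3] S  <  k=2
[0,3] (S\N)/(S/N)  >  k=1
[3,4] S/N  lex  "river"
[0,4] S\N  >  k=3
[4,5] PP  lex  "from"
[5,6] (S\(S\N))\PP  lex  "dog"
[4,6] S\(S\N)  <  k=5
[0,6] S  <  k=4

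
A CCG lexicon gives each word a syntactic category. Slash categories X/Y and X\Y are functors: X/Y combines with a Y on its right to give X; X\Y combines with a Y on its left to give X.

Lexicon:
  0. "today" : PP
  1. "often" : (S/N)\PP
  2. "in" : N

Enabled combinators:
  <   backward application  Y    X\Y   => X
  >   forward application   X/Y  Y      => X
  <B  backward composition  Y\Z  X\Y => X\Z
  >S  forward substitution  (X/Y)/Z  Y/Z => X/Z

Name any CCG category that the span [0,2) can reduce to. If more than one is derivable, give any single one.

S/N

[0,3] S   >
  [0,2] S/N   <
    [0,1] "today" : PP
    [1,2] "often" : (S/N)\PP
  [2,3] "in" : N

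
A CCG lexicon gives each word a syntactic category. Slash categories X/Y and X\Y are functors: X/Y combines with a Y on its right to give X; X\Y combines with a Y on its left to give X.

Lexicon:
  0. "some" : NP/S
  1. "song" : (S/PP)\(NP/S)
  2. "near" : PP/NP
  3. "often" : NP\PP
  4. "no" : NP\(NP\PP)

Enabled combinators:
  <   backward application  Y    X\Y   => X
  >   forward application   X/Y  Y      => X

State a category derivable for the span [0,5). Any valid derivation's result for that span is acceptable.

[0,5] S   >
  [0,2] S/PP   <
    [0,1] "some" : NP/S
    [1,2] "song" : (S/PP)\(NP/S)
  [2,5] PP   >
    [2,3] "near" : PP/NP
    [3,5] NP   <
      [3,4] "often" : NP\PP
      [4,5] "no" : NP\(NP\PP)

S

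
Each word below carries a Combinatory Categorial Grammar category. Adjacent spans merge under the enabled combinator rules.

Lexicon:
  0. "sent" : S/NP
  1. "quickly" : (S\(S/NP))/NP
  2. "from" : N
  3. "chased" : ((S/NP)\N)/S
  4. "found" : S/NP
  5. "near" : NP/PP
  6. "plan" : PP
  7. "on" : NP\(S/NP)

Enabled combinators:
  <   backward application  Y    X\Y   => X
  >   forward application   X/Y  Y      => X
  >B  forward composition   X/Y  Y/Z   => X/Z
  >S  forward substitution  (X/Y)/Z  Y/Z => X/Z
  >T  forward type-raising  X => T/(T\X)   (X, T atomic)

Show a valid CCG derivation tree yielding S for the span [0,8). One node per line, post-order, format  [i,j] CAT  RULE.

[0,8] S   <
  [0,1] "sent" : S/NP
  [1,8] S\(S/NP)   >
    [1,2] "quickly" : (S\(S/NP))/NP
    [2,8] NP   <
      [2,7] S/NP   <
        [2,3] "from" : N
        [3,7] (S/NP)\N   >
          [3,4] "chased" : ((S/NP)\N)/S
          [4,7] S   >
            [4,5] "found" : S/NP
            [5,7] NP   >
              [5,6] "near" : NP/PP
              [6,7] "plan" : PP
      [7,8] "on" : NP\(S/NP)

[0,1] S/NP  lex  "sent"
[1,2] (S\(S/NP))/NP  lex  "quickly"
[2,3] N  lex  "from"
[3,4] ((S/NP)\N)/S  lex  "chased"
[4,5] S/NP  lex  "found"
[5,6] NP/PP  lex  "near"
[6,7] PP  lex  "plan"
[5,7] NP  >  k=6
[4,7] S  >  k=5
[3,7] (S/NP)\N  >  k=4
[2,7] S/NP  <  k=3
[7,8] NP\(S/NP)  lex  "on"
[2,8] NP  <  k=7
[1,8] S\(S/NP)  >  k=2
[0,8] S  <  k=1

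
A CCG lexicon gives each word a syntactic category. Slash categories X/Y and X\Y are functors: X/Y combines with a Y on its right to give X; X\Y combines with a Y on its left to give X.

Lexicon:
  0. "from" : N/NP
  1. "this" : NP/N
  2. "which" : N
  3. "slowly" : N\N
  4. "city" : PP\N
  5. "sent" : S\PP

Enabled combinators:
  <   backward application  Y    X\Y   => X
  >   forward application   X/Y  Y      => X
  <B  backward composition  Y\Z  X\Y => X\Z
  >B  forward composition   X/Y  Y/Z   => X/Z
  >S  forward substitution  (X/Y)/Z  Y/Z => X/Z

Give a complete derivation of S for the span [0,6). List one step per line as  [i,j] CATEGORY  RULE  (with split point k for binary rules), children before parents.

[0,6] S   <
  [0,5] PP   <
    [0,3] N   >
      [0,1] "from" : N/NP
      [1,3] NP   >
        [1,2] "this" : NP/N
        [2,3] "which" : N
    [3,5] PP\N   <B
      [3,4] "slowly" : N\N
      [4,5] "city" : PP\N
  [5,6] "sent" : S\PP

[0,1] N/NP  lex  "from"
[1,2] NP/N  lex  "this"
[2,3] N  lex  "which"
[1,3] NP  >  k=2
[0,3] N  >  k=1
[3,4] N\N  lex  "slowly"
[4,5] PP\N  lex  "city"
[3,5] PP\N  <B  k=4
[0,5] PP  <  k=3
[5,6] S\PP  lex  "sent"
[0,6] S  <  k=5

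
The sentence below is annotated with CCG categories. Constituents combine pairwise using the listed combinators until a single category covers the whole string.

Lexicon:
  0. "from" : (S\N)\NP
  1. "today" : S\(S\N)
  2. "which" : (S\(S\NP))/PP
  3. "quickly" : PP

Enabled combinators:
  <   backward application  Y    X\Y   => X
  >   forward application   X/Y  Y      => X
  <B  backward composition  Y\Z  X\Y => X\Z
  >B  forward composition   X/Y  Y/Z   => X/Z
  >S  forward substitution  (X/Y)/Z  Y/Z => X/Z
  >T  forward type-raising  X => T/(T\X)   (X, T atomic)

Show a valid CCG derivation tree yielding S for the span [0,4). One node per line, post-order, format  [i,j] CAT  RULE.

[0,1] (S\N)\NP  lex  "from"
[1,2] S\(S\N)  lex  "today"
[0,2] S\NP  <B  k=1
[2,3] (S\(S\NP))/PP  lex  "which"
[3,4] PP  lex  "quickly"
[2,4] S\(S\NP)  >  k=3
[0,4] S  <  k=2

[0,4] S   <
  [0,2] S\NP   <B
    [0,1] "from" : (S\N)\NP
    [1,2] "today" : S\(S\N)
  [2,4] S\(S\NP)   >
    [2,3] "which" : (S\(S\NP))/PP
    [3,4] "quickly" : PP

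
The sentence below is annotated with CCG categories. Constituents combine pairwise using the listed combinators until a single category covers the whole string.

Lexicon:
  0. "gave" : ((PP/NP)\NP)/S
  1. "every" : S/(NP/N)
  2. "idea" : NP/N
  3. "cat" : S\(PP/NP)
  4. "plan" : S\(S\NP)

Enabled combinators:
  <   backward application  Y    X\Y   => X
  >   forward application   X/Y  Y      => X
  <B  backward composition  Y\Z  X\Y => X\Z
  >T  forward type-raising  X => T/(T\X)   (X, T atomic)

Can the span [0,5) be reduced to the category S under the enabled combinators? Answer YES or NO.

[0,5] S   <
  [0,4] S\NP   <B
    [0,3] (PP/NP)\NP   >
      [0,1] "gave" : ((PP/NP)\NP)/S
      [1,3] S   >
        [1,2] "every" : S/(NP/N)
        [2,3] "idea" : NP/N
    [3,4] "cat" : S\(PP/NP)
  [4,5] "plan" : S\(S\NP)

YES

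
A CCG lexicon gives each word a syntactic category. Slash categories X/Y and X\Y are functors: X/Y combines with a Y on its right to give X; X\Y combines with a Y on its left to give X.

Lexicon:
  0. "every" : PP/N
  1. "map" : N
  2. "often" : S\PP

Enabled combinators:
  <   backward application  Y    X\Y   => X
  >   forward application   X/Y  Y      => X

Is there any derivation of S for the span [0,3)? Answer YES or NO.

YES

[0,3] S   <
  [0,2] PP   >
    [0,1] "every" : PP/N
    [1,2] "map" : N
  [2,3] "often" : S\PP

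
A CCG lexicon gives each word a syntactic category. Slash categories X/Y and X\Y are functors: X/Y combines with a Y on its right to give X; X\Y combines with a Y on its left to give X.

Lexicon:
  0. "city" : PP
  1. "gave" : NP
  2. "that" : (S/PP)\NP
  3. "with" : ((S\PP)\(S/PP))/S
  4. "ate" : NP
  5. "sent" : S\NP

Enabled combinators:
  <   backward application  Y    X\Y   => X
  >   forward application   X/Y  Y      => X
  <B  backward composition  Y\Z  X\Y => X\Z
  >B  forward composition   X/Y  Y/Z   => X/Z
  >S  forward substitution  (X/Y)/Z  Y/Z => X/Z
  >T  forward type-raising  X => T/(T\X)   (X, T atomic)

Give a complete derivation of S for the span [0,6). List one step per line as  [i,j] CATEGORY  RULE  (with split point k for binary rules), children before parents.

[0,6] S   <
  [0,1] "city" : PP
  [1,6] S\PP   <
    [1,3] S/PP   <
      [1,2] "gave" : NP
      [2,3] "that" : (S/PP)\NP
    [3,6] (S\PP)\(S/PP)   >
      [3,4] "with" : ((S\PP)\(S/PP))/S
      [4,6] S   <
        [4,5] "ate" : NP
        [5,6] "sent" : S\NP

[0,1] PP  lex  "city"
[1,2] NP  lex  "gave"
[2,3] (S/PP)\NP  lex  "that"
[1,3] S/PP  <  k=2
[3,4] ((S\PP)\(S/PP))/S  lex  "with"
[4,5] NP  lex  "ate"
[5,6] S\NP  lex  "sent"
[4,6] S  <  k=5
[3,6] (S\PP)\(S/PP)  >  k=4
[1,6] S\PP  <  k=3
[0,6] S  <  k=1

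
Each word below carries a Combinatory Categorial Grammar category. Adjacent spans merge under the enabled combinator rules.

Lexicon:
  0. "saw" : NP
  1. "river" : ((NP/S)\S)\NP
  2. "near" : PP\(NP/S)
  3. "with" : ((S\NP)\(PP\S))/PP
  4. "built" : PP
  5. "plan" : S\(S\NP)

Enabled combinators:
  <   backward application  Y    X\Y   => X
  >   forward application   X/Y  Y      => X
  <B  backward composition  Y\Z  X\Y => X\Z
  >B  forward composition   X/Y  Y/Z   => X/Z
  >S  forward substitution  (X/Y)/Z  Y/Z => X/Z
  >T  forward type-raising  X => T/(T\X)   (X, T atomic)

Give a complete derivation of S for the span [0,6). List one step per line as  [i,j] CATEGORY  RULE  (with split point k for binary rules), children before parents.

[0,6] S   <
  [0,5] S\NP   <
    [0,3] PP\S   <B
      [0,2] (NP/S)\S   <
        [0,1] "saw" : NP
        [1,2] "river" : ((NP/S)\S)\NP
      [2,3] "near" : PP\(NP/S)
    [3,5] (S\NP)\(PP\S)   >
      [3,4] "with" : ((S\NP)\(PP\S))/PP
      [4,5] "built" : PP
  [5,6] "plan" : S\(S\NP)

[0,1] NP  lex  "saw"
[1,2] ((NP/S)\S)\NP  lex  "river"
[0,2] (NP/S)\S  <  k=1
[2,3] PP\(NP/S)  lex  "near"
[0,3] PP\S  <B  k=2
[3,4] ((S\NP)\(PP\S))/PP  lex  "with"
[4,5] PP  lex  "built"
[3,5] (S\NP)\(PP\S)  >  k=4
[0,5] S\NP  <  k=3
[5,6] S\(S\NP)  lex  "plan"
[0,6] S  <  k=5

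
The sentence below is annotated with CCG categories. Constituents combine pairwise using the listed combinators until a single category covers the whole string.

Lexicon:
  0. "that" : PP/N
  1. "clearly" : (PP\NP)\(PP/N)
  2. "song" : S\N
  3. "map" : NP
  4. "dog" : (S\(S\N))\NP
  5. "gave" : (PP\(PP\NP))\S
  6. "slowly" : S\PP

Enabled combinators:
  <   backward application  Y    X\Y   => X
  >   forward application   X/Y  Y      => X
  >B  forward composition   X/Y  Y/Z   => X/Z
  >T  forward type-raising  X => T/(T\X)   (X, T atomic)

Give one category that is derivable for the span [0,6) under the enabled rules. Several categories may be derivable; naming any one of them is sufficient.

PP

[0,7] S   <
  [0,6] PP   <
    [0,2] PP\NP   <
      [0,1] "that" : PP/N
      [1,2] "clearly" : (PP\NP)\(PP/N)
    [2,6] PP\(PP\NP)   <
      [2,5] S   <
        [2,3] "song" : S\N
        [3,5] S\(S\N)   <
          [3,4] "map" : NP
          [4,5] "dog" : (S\(S\N))\NP
      [5,6] "gave" : (PP\(PP\NP))\S
  [6,7] "slowly" : S\PP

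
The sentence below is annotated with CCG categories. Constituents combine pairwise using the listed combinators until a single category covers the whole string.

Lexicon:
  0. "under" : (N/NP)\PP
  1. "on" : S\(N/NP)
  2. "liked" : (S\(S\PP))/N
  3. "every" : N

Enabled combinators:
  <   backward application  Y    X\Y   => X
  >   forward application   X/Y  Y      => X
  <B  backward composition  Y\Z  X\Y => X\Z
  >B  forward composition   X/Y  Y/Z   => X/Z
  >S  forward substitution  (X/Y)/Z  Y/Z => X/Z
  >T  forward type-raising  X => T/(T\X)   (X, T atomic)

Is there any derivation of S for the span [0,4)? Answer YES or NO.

YES

[0,4] S   <
  [0,2] S\PP   <B
    [0,1] "under" : (N/NP)\PP
    [1,2] "on" : S\(N/NP)
  [2,4] S\(S\PP)   >
    [2,3] "liked" : (S\(S\PP))/N
    [3,4] "every" : N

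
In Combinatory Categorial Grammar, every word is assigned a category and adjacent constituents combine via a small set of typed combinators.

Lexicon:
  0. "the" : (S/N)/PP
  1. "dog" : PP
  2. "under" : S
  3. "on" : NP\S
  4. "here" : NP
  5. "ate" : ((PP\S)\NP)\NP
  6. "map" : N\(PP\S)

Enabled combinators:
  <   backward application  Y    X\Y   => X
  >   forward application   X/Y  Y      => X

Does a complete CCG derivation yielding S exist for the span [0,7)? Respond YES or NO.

YES

[0,7] S   >
  [0,2] S/N   >
    [0,1] "the" : (S/N)/PP
    [1,2] "dog" : PP
  [2,7] N   <
    [2,6] PP\S   <
      [2,4] NP   <
        [2,3] "under" : S
        [3,4] "on" : NP\S
      [4,6] (PP\S)\NP   <
        [4,5] "here" : NP
        [5,6] "ate" : ((PP\S)\NP)\NP
    [6,7] "map" : N\(PP\S)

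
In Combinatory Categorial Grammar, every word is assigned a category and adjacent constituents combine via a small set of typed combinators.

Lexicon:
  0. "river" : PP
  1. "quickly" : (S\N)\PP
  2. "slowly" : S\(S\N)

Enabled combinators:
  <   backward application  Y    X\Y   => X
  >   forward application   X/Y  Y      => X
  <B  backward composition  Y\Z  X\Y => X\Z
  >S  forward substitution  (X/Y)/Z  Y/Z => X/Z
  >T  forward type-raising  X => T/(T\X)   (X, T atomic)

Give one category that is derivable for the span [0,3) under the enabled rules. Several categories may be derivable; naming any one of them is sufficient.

[0,3] S   <
  [0,2] S\N   <
    [0,1] "river" : PP
    [1,2] "quickly" : (S\N)\PP
  [2,3] "slowly" : S\(S\N)

S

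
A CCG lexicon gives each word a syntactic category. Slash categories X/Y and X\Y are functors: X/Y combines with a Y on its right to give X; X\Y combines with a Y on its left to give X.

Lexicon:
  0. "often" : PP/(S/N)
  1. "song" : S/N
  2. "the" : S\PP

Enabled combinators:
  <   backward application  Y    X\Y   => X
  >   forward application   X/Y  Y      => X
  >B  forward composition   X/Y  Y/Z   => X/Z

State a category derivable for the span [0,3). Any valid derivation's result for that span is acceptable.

[0,3] S   <
  [0,2] PP   >
    [0,1] "often" : PP/(S/N)
    [1,2] "song" : S/N
  [2,3] "the" : S\PP

S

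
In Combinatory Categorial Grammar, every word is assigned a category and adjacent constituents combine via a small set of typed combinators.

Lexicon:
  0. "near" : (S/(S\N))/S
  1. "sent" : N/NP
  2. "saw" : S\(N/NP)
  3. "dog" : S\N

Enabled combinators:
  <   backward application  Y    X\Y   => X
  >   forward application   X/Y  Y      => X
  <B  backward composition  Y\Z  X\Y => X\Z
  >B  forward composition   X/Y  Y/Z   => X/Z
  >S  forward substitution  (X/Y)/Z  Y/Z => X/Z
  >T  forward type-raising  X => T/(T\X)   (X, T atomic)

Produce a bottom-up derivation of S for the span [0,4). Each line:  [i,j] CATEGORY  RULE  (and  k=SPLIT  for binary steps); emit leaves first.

[0,4] S   >
  [0,3] S/(S\N)   >
    [0,1] "near" : (S/(S\N))/S
    [1,3] S   <
      [1,2] "sent" : N/NP
      [2,3] "saw" : S\(N/NP)
  [3,4] "dog" : S\N

[0,1] (S/(S\N))/S  lex  "near"
[1,2] N/NP  lex  "sent"
[2,3] S\(N/NP)  lex  "saw"
[1,3] S  <  k=2
[0,3] S/(S\N)  >  k=1
[3,4] S\N  lex  "dog"
[0,4] S  >  k=3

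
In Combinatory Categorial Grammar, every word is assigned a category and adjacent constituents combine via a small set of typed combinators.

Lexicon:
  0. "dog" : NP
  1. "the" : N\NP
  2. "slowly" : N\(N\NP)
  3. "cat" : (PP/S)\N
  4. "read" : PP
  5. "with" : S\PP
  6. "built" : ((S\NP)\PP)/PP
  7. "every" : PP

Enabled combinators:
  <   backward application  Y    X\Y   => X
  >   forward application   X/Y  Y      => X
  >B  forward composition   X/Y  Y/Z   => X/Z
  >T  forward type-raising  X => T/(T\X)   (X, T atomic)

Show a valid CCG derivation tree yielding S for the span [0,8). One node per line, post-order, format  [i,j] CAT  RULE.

[0,1] NP  lex  "dog"
[0,1] S/(S\NP)  >T
[1,2] N\NP  lex  "the"
[2,3] N\(N\NP)  lex  "slowly"
[1,3] N  <  k=2
[3,4] (PP/S)\N  lex  "cat"
[1,4] PP/S  <  k=3
[4,5] PP  lex  "read"
[4,5] S/(S\PP)  >T
[5,6] S\PP  lex  "with"
[4,6] S  >  k=5
[1,6] PP  >  k=4
[6,7] ((S\NP)\PP)/PP  lex  "built"
[7,8] PP  lex  "every"
[6,8] (S\NP)\PP  >  k=7
[1,8] S\NP  <  k=6
[0,8] S  >  k=1

[0,8] S   >
  [0,1] S/(S\NP)   >T
    [0,1] "dog" : NP
  [1,8] S\NP   <
    [1,6] PP   >
      [1,4] PP/S   <
        [1,3] N   <
          [1,2] "the" : N\NP
          [2,3] "slowly" : N\(N\NP)
        [3,4] "cat" : (PP/S)\N
      [4,6] S   >
        [4,5] S/(S\PP)   >T
          [4,5] "read" : PP
        [5,6] "with" : S\PP
    [6,8] (S\NP)\PP   >
      [6,7] "built" : ((S\NP)\PP)/PP
      [7,8] "every" : PP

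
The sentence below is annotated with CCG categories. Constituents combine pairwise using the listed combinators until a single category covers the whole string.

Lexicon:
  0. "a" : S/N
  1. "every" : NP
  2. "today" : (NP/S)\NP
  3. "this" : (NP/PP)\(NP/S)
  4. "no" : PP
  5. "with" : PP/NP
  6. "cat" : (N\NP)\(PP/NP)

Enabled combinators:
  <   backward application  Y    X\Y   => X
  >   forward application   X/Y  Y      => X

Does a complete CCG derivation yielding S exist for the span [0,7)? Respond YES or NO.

YES

[0,7] S   >
  [0,1] "a" : S/N
  [1,7] N   <
    [1,5] NP   >
      [1,4] NP/PP   <
        [1,3] NP/S   <
          [1,2] "every" : NP
          [2,3] "today" : (NP/S)\NP
        [3,4] "this" : (NP/PP)\(NP/S)
      [4,5] "no" : PP
    [5,7] N\NP   <
      [5,6] "with" : PP/NP
      [6,7] "cat" : (N\NP)\(PP/NP)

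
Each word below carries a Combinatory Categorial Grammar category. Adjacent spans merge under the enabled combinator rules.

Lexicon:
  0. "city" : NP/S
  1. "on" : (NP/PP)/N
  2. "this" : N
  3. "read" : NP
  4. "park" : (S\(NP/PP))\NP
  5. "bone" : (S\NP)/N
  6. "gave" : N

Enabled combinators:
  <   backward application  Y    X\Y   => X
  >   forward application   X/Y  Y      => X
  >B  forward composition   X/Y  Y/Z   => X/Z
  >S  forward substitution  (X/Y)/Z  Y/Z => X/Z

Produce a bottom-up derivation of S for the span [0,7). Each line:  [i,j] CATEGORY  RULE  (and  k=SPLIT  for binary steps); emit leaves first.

[0,1] NP/S  lex  "city"
[1,2] (NP/PP)/N  lex  "on"
[2,3] N  lex  "this"
[1,3] NP/PP  >  k=2
[3,4] NP  lex  "read"
[4,5] (S\(NP/PP))\NP  lex  "park"
[3,5] S\(NP/PP)  <  k=4
[1,5] S  <  k=3
[0,5] NP  >  k=1
[5,6] (S\NP)/N  lex  "bone"
[6,7] N  lex  "gave"
[5,7] S\NP  >  k=6
[0,7] S  <  k=5

[0,7] S   <
  [0,5] NP   >
    [0,1] "city" : NP/S
    [1,5] S   <
      [1,3] NP/PP   >
        [1,2] "on" : (NP/PP)/N
        [2,3] "this" : N
      [3,5] S\(NP/PP)   <
        [3,4] "read" : NP
        [4,5] "park" : (S\(NP/PP))\NP
  [5,7] S\NP   >
    [5,6] "bone" : (S\NP)/N
    [6,7] "gave" : N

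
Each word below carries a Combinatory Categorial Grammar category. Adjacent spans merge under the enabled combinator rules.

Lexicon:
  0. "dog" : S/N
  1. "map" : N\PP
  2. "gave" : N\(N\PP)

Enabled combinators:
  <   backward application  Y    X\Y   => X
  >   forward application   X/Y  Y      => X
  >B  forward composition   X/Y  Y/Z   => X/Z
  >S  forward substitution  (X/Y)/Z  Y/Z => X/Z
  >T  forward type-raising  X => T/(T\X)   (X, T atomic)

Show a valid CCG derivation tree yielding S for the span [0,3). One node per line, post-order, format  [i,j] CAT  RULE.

[0,3] S   >
  [0,1] "dog" : S/N
  [1,3] N   <
    [1,2] "map" : N\PP
    [2,3] "gave" : N\(N\PP)

[0,1] S/N  lex  "dog"
[1,2] N\PP  lex  "map"
[2,3] N\(N\PP)  lex  "gave"
[1,3] N  <  k=2
[0,3] S  >  k=1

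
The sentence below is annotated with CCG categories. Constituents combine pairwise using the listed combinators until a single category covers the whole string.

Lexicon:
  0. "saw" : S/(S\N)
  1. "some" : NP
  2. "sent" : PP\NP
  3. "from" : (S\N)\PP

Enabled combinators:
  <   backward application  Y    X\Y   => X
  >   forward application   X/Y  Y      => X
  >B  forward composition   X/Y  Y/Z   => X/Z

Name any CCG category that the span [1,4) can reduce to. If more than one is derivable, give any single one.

[0,4] S   >
  [0,1] "saw" : S/(S\N)
  [1,4] S\N   <
    [1,3] PP   <
      [1,2] "some" : NP
      [2,3] "sent" : PP\NP
    [3,4] "from" : (S\N)\PP

S\N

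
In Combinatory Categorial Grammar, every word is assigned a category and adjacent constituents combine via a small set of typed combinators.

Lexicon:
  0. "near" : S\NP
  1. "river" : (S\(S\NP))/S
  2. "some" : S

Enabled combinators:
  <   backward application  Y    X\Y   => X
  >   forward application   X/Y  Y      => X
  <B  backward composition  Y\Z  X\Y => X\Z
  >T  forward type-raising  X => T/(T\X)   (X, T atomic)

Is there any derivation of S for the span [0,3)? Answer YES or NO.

[0,3] S   <
  [0,1] "near" : S\NP
  [1,3] S\(S\NP)   >
    [1,2] "river" : (S\(S\NP))/S
    [2,3] "some" : S

YES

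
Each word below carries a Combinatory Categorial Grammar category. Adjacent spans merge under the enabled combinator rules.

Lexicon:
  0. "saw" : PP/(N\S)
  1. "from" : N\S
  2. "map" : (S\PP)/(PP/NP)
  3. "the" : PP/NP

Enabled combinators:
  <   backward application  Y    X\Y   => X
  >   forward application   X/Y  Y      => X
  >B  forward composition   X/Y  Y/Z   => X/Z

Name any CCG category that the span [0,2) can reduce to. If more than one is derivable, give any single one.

PP

[0,4] S   <
  [0,2] PP   >
    [0,1] "saw" : PP/(N\S)
    [1,2] "from" : N\S
  [2,4] S\PP   >
    [2,3] "map" : (S\PP)/(PP/NP)
    [3,4] "the" : PP/NP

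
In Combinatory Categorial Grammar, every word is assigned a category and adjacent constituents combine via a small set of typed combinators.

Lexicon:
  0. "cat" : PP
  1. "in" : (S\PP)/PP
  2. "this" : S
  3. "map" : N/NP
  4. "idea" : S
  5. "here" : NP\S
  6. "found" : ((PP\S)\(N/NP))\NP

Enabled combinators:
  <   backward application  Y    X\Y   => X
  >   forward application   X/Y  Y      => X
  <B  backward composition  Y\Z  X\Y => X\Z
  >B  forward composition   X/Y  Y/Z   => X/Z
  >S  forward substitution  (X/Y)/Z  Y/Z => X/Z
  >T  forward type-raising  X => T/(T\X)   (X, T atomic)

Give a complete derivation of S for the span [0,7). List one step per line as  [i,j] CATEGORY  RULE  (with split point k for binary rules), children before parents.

[0,1] PP  lex  "cat"
[0,1] S/(S\PP)  >T
[1,2] (S\PP)/PP  lex  "in"
[2,3] S  lex  "this"
[3,4] N/NP  lex  "map"
[4,5] S  lex  "idea"
[4,5] NP/(NP\S)  >T
[5,6] NP\S  lex  "here"
[4,6] NP  >  k=5
[6,7] ((PP\S)\(N/NP))\NP  lex  "found"
[4,7] (PP\S)\(N/NP)  <  k=6
[3,7] PP\S  <  k=4
[2,7] PP  <  k=3
[1,7] S\PP  >  k=2
[0,7] S  >  k=1

[0,7] S   >
  [0,1] S/(S\PP)   >T
    [0,1] "cat" : PP
  [1,7] S\PP   >
    [1,2] "in" : (S\PP)/PP
    [2,7] PP   <
      [2,3] "this" : S
      [3,7] PP\S   <
        [3,4] "map" : N/NP
        [4,7] (PP\S)\(N/NP)   <
          [4,6] NP   >
            [4,5] NP/(NP\S)   >T
              [4,5] "idea" : S
            [5,6] "here" : NP\S
          [6,7] "found" : ((PP\S)\(N/NP))\NP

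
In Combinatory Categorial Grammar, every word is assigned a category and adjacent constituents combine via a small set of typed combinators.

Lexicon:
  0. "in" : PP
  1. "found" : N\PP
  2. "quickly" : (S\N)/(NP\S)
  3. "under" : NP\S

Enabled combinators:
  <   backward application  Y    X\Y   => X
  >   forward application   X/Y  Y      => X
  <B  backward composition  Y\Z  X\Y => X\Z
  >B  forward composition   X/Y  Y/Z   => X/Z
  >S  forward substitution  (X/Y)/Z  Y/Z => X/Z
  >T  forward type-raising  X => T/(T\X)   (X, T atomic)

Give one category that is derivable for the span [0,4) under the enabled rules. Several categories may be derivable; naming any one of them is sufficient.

S

[0,4] S   <
  [0,2] N   >
    [0,1] N/(N\PP)   >T
      [0,1] "in" : PP
    [1,2] "found" : N\PP
  [2,4] S\N   >
    [2,3] "quickly" : (S\N)/(NP\S)
    [3,4] "under" : NP\S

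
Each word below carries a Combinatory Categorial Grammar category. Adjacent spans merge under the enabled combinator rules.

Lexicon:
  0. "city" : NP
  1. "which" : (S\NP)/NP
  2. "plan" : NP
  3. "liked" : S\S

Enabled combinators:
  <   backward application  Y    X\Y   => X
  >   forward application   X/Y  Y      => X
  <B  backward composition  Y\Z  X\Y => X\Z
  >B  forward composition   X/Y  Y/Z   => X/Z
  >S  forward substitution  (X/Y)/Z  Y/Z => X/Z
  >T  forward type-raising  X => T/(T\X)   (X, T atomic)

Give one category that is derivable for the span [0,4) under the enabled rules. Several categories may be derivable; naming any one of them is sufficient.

[0,4] S   >
  [0,1] S/(S\NP)   >T
    [0,1] "city" : NP
  [1,4] S\NP   <B
    [1,3] S\NP   >
      [1,2] "which" : (S\NP)/NP
      [2,3] "plan" : NP
    [3,4] "liked" : S\S

S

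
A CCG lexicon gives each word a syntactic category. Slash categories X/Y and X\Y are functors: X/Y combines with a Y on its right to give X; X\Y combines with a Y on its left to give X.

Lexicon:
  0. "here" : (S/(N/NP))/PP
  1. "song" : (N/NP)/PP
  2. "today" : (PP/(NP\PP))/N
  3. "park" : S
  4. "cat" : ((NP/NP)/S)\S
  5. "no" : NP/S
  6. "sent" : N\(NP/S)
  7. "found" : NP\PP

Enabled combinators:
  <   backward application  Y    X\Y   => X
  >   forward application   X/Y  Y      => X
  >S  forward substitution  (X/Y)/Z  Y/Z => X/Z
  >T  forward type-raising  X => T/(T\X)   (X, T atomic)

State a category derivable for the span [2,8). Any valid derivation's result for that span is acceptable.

[0,8] S   >
  [0,2] S/PP   >S
    [0,1] "here" : (S/(N/NP))/PP
    [1,2] "song" : (N/NP)/PP
  [2,8] PP   >
    [2,7] PP/(NP\PP)   >
      [2,3] "today" : (PP/(NP\PP))/N
      [3,7] N   <
        [3,6] NP/S   >S
          [3,5] (NP/NP)/S   <
            [3,4] "park" : S
            [4,5] "cat" : ((NP/NP)/S)\S
          [5,6] "no" : NP/S
        [6,7] "sent" : N\(NP/S)
    [7,8] "found" : NP\PP

PP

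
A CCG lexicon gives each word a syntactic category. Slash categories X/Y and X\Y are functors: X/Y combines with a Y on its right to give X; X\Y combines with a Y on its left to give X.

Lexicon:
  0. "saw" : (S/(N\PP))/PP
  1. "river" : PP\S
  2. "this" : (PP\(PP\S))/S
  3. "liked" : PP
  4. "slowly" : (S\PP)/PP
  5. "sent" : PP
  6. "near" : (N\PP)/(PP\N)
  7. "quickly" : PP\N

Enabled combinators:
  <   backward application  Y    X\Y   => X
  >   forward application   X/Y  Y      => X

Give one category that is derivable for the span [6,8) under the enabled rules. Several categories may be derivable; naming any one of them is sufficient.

N\PP

[0,8] S   >
  [0,6] S/(N\PP)   >
    [0,1] "saw" : (S/(N\PP))/PP
    [1,6] PP   <
      [1,2] "river" : PP\S
      [2,6] PP\(PP\S)   >
        [2,3] "this" : (PP\(PP\S))/S
        [3,6] S   <
          [3,4] "liked" : PP
          [4,6] S\PP   >
            [4,5] "slowly" : (S\PP)/PP
            [5,6] "sent" : PP
  [6,8] N\PP   >
    [6,7] "near" : (N\PP)/(PP\N)
    [7,8] "quickly" : PP\N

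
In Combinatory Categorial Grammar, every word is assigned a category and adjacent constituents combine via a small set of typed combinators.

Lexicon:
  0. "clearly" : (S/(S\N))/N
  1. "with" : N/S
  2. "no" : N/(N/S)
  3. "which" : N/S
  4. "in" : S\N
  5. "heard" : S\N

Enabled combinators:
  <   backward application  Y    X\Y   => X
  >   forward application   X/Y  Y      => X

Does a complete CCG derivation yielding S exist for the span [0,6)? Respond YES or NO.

[0,6] S   >
  [0,5] S/(S\N)   >
    [0,1] "clearly" : (S/(S\N))/N
    [1,5] N   >
      [1,2] "with" : N/S
      [2,5] S   <
        [2,4] N   >
          [2,3] "no" : N/(N/S)
          [3,4] "which" : N/S
        [4,5] "in" : S\N
  [5,6] "heard" : S\N

YES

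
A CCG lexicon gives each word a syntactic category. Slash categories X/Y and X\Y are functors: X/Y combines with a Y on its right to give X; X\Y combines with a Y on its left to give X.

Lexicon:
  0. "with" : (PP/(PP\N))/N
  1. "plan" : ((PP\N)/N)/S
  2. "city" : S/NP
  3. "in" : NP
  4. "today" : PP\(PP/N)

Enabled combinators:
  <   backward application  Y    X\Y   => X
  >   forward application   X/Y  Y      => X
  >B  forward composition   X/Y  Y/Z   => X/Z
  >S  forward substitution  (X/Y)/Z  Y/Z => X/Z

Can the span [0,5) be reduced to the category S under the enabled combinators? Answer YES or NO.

NO

(PP/(PP\N))/N ((PP\N)/N)/S S/NP NP PP\(PP/N)
CKY chart[0,5] = {PP}; S ∉ chart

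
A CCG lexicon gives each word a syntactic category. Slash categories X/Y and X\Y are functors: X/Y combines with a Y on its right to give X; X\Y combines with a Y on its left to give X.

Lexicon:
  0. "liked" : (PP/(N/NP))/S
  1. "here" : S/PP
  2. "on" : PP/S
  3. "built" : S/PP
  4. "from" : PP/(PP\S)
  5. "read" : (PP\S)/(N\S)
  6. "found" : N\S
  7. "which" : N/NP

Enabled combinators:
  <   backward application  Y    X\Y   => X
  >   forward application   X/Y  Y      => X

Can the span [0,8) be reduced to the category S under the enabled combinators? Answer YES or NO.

NO

(PP/(N/NP))/S S/PP PP/S S/PP PP/(PP\S) (PP\S)/(N\S) N\S N/NP
CKY chart[0,8] = {PP}; S ∉ chart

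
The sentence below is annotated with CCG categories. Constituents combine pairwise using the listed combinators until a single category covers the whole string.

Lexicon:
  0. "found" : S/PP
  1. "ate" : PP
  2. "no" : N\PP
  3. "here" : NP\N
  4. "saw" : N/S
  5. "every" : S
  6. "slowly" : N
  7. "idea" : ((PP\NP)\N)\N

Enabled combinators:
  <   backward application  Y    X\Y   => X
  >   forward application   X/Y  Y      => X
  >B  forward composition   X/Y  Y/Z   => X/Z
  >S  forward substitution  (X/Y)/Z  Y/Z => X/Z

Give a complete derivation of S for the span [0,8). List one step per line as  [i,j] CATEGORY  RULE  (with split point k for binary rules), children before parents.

[0,8] S   >
  [0,1] "found" : S/PP
  [1,8] PP   <
    [1,4] NP   <
      [1,3] N   <
        [1,2] "ate" : PP
        [2,3] "no" : N\PP
      [3,4] "here" : NP\N
    [4,8] PP\NP   <
      [4,6] N   >
        [4,5] "saw" : N/S
        [5,6] "every" : S
      [6,8] (PP\NP)\N   <
        [6,7] "slowly" : N
        [7,8] "idea" : ((PP\NP)\N)\N

[0,1] S/PP  lex  "found"
[1,2] PP  lex  "ate"
[2,3] N\PP  lex  "no"
[1,3] N  <  k=2
[3,4] NP\N  lex  "here"
[1,4] NP  <  k=3
[4,5] N/S  lex  "saw"
[5,6] S  lex  "every"
[4,6] N  >  k=5
[6,7] N  lex  "slowly"
[7,8] ((PP\NP)\N)\N  lex  "idea"
[6,8] (PP\NP)\N  <  k=7
[4,8] PP\NP  <  k=6
[1,8] PP  <  k=4
[0,8] S  >  k=1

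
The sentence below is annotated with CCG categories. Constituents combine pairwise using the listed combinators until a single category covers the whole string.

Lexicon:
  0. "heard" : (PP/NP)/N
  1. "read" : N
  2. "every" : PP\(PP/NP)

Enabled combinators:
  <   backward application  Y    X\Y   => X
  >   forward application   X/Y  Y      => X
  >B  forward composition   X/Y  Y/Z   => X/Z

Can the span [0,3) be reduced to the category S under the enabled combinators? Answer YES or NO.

NO

(PP/NP)/N N PP\(PP/NP)
CKY chart[0,3] = {PP}; S ∉ chart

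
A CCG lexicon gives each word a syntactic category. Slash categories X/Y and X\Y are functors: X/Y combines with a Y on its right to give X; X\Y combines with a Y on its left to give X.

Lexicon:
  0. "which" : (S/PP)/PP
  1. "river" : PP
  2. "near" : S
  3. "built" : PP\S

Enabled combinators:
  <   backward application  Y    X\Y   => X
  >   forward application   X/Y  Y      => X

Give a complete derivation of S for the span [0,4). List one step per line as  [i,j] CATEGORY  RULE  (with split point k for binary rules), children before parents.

[0,4] S   >
  [0,2] S/PP   >
    [0,1] "which" : (S/PP)/PP
    [1,2] "river" : PP
  [2,4] PP   <
    [2,3] "near" : S
    [3,4] "built" : PP\S

[0,1] (S/PP)/PP  lex  "which"
[1,2] PP  lex  "river"
[0,2] S/PP  >  k=1
[2,3] S  lex  "near"
[3,4] PP\S  lex  "built"
[2,4] PP  <  k=3
[0,4] S  >  k=2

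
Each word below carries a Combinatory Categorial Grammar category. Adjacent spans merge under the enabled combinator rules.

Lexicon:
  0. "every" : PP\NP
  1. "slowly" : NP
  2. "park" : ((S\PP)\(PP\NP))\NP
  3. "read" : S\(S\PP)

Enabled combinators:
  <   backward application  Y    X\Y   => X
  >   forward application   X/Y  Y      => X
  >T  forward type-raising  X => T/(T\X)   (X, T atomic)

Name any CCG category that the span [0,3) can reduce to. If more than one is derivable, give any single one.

S\PP

[0,4] S   <
  [0,3] S\PP   <
    [0,1] "every" : PP\NP
    [1,3] (S\PP)\(PP\NP)   <
      [1,2] "slowly" : NP
      [2,3] "park" : ((S\PP)\(PP\NP))\NP
  [3,4] "read" : S\(S\PP)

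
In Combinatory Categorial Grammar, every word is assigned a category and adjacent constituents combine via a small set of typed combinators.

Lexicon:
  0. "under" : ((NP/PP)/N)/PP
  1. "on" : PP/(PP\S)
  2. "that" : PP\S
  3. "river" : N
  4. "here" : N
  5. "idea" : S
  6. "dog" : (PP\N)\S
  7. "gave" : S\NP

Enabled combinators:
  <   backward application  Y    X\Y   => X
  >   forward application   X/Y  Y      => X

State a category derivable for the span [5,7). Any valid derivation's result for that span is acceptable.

PP\N

[0,8] S   <
  [0,7] NP   >
    [0,4] NP/PP   >
      [0,3] (NP/PP)/N   >
        [0,1] "under" : ((NP/PP)/N)/PP
        [1,3] PP   >
          [1,2] "on" : PP/(PP\S)
          [2,3] "that" : PP\S
      [3,4] "river" : N
    [4,7] PP   <
      [4,5] "here" : N
      [5,7] PP\N   <
        [5,6] "idea" : S
        [6,7] "dog" : (PP\N)\S
  [7,8] "gave" : S\NP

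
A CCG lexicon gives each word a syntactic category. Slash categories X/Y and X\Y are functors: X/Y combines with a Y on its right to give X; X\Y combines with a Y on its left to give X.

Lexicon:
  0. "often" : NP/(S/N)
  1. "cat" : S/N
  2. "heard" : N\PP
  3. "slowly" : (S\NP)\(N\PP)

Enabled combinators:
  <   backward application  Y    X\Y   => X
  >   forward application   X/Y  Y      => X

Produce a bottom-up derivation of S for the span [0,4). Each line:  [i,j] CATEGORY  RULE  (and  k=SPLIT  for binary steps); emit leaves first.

[0,1] NP/(S/N)  lex  "often"
[1,2] S/N  lex  "cat"
[0,2] NP  >  k=1
[2,3] N\PP  lex  "heard"
[3,4] (S\NP)\(N\PP)  lex  "slowly"
[2,4] S\NP  <  k=3
[0,4] S  <  k=2

[0,4] S   <
  [0,2] NP   >
    [0,1] "often" : NP/(S/N)
    [1,2] "cat" : S/N
  [2,4] S\NP   <
    [2,3] "heard" : N\PP
    [3,4] "slowly" : (S\NP)\(N\PP)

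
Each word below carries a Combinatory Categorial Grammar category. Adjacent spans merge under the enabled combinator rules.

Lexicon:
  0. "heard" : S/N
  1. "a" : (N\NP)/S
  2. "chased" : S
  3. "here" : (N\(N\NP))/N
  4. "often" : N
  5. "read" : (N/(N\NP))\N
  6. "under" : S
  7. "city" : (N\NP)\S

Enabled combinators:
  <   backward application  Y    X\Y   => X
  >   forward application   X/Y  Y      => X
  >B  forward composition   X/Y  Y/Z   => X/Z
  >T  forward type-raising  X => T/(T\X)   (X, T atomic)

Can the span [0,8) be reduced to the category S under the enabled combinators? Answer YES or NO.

YES

[0,8] S   >
  [0,1] "heard" : S/N
  [1,8] N   <
    [1,3] N\NP   >
      [1,2] "a" : (N\NP)/S
      [2,3] "chased" : S
    [3,8] N\(N\NP)   >
      [3,4] "here" : (N\(N\NP))/N
      [4,8] N   >
        [4,6] N/(N\NP)   <
          [4,5] "often" : N
          [5,6] "read" : (N/(N\NP))\N
        [6,8] N\NP   <
          [6,7] "under" : S
          [7,8] "city" : (N\NP)\S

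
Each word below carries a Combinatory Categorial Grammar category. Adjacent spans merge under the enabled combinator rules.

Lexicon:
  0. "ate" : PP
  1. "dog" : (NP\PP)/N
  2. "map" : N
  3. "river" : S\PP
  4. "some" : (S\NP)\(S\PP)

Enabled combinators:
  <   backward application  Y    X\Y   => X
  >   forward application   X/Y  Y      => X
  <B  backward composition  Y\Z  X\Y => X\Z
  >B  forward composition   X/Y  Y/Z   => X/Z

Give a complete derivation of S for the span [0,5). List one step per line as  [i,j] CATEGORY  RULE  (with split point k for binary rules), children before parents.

[0,1] PP  lex  "ate"
[1,2] (NP\PP)/N  lex  "dog"
[2,3] N  lex  "map"
[1,3] NP\PP  >  k=2
[0,3] NP  <  k=1
[3,4] S\PP  lex  "river"
[4,5] (S\NP)\(S\PP)  lex  "some"
[3,5] S\NP  <  k=4
[0,5] S  <  k=3

[0,5] S   <
  [0,3] NP   <
    [0,1] "ate" : PP
    [1,3] NP\PP   >
      [1,2] "dog" : (NP\PP)/N
      [2,3] "map" : N
  [3,5] S\NP   <
    [3,4] "river" : S\PP
    [4,5] "some" : (S\NP)\(S\PP)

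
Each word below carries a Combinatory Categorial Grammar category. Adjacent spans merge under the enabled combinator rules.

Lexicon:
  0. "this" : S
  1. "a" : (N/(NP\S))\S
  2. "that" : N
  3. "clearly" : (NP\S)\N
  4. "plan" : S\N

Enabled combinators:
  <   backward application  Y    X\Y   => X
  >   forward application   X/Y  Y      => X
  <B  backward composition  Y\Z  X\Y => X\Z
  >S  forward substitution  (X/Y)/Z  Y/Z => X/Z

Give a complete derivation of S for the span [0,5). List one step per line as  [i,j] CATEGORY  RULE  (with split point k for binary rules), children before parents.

[0,1] S  lex  "this"
[1,2] (N/(NP\S))\S  lex  "a"
[0,2] N/(NP\S)  <  k=1
[2,3] N  lex  "that"
[3,4] (NP\S)\N  lex  "clearly"
[2,4] NP\S  <  k=3
[0,4] N  >  k=2
[4,5] S\N  lex  "plan"
[0,5] S  <  k=4

[0,5] S   <
  [0,4] N   >
    [0,2] N/(NP\S)   <
      [0,1] "this" : S
      [1,2] "a" : (N/(NP\S))\S
    [2,4] NP\S   <
      [2,3] "that" : N
      [3,4] "clearly" : (NP\S)\N
  [4,5] "plan" : S\N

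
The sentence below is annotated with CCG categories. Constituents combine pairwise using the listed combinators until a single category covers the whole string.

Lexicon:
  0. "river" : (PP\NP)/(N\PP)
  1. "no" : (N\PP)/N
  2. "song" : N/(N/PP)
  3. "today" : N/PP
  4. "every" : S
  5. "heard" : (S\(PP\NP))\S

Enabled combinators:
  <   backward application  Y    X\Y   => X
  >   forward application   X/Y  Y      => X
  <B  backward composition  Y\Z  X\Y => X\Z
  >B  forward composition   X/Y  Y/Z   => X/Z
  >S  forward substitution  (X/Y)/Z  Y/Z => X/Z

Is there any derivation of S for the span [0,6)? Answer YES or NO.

YES

[0,6] S   <
  [0,4] PP\NP   >
    [0,1] "river" : (PP\NP)/(N\PP)
    [1,4] N\PP   >
      [1,2] "no" : (N\PP)/N
      [2,4] N   >
        [2,3] "song" : N/(N/PP)
        [3,4] "today" : N/PP
  [4,6] S\(PP\NP)   <
    [4,5] "every" : S
    [5,6] "heard" : (S\(PP\NP))\S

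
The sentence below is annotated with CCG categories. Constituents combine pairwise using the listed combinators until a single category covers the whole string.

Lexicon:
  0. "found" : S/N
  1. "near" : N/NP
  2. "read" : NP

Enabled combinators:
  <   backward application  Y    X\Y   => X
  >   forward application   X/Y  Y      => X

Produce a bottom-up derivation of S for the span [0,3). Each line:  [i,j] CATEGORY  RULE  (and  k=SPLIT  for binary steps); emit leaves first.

[0,1] S/N  lex  "found"
[1,2] N/NP  lex  "near"
[2,3] NP  lex  "read"
[1,3] N  >  k=2
[0,3] S  >  k=1

[0,3] S   >
  [0,1] "found" : S/N
  [1,3] N   >
    [1,2] "near" : N/NP
    [2,3] "read" : NP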